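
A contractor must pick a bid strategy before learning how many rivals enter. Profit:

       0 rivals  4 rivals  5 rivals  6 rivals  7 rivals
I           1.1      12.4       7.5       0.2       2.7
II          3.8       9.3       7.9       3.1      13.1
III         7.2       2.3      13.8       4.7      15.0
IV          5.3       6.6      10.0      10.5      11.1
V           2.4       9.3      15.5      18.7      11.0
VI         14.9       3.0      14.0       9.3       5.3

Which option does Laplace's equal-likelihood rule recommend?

V

Row averages: I=4.78, II=7.44, III=8.6, IV=8.7, V=11.38, VI=9.3
Highest average = 11.38 → V.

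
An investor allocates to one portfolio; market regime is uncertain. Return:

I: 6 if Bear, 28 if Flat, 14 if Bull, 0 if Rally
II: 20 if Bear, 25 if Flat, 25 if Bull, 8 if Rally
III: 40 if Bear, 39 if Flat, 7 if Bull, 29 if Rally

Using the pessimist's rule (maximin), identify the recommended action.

II

Row minima: I=0, II=8, III=7
Best worst-case = 8 → II.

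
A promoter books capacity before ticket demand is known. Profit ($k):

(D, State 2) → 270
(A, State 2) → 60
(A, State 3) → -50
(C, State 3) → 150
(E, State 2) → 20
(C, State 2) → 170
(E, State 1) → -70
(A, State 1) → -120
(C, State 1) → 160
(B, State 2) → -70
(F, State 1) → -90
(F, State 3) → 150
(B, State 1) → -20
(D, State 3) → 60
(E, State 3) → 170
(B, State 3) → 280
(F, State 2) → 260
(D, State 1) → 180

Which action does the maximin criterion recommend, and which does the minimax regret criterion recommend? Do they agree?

Row minima: A=-120, B=-70, C=150, D=60, E=-70, F=-90
Best worst-case = 150 → C.
Column bests: State 1=180, State 2=270, State 3=280.
A regrets: 300, 210, 330 → max 330
B regrets: 200, 340, 0 → max 340
C regrets: 20, 100, 130 → max 130
D regrets: 0, 0, 220 → max 220
E regrets: 250, 250, 110 → max 250
F regrets: 270, 10, 130 → max 270
Smallest max regret = 130 → C.

maximin → C; minimax regret → C (agree)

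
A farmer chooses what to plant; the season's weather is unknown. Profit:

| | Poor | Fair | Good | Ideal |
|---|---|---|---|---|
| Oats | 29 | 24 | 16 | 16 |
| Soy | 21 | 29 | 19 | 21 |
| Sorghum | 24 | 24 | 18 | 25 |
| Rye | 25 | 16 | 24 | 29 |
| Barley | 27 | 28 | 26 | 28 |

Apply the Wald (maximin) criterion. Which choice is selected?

Row minima: Oats=16, Soy=19, Sorghum=18, Rye=16, Barley=26
Best worst-case = 26 → Barley.

Barley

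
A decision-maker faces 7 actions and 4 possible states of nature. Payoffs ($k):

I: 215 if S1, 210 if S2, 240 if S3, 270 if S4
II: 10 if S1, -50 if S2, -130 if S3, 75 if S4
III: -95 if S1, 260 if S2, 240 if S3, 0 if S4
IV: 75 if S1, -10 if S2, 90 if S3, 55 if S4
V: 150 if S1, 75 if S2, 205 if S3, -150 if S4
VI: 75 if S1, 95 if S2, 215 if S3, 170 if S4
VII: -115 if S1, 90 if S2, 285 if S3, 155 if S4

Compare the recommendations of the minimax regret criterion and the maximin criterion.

minimax regret → I; maximin → I (agree)

Column bests: S1=215, S2=260, S3=285, S4=270.
I regrets: 0, 50, 45, 0 → max 50
II regrets: 205, 310, 415, 195 → max 415
III regrets: 310, 0, 45, 270 → max 310
IV regrets: 140, 270, 195, 215 → max 270
V regrets: 65, 185, 80, 420 → max 420
VI regrets: 140, 165, 70, 100 → max 165
VII regrets: 330, 170, 0, 115 → max 330
Smallest max regret = 50 → I.
Row minima: I=210, II=-130, III=-95, IV=-10, V=-150, VI=75, VII=-115
Best worst-case = 210 → I.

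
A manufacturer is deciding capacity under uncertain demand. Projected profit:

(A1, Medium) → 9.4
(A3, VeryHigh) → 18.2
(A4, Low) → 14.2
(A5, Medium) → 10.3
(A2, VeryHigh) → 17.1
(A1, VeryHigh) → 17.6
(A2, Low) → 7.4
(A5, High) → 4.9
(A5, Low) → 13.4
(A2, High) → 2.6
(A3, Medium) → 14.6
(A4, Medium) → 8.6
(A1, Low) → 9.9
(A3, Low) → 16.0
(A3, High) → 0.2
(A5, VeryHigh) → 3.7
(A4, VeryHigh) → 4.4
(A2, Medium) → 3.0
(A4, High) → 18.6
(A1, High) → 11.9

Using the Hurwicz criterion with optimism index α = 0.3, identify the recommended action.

A1

A1: 0.3·17.6 + 0.7·9.4 = 11.86
A2: 0.3·17.1 + 0.7·2.6 = 6.95
A3: 0.3·18.2 + 0.7·0.2 = 5.6
A4: 0.3·18.6 + 0.7·4.4 = 8.66
A5: 0.3·13.4 + 0.7·3.7 = 6.61
Highest Hurwicz score = 11.86 → A1.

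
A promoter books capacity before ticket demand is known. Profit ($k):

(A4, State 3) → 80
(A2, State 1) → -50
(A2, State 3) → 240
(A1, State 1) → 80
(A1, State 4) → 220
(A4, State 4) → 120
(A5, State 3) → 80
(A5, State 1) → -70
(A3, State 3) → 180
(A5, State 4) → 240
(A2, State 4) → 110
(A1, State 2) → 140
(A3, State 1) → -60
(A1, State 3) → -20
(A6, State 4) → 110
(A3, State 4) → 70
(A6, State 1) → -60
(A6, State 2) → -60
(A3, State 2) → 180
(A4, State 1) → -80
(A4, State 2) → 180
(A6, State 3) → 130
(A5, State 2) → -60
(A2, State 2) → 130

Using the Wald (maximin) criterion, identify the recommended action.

A1

Row minima: A1=-20, A2=-50, A3=-60, A4=-80, A5=-70, A6=-60
Best worst-case = -20 → A1.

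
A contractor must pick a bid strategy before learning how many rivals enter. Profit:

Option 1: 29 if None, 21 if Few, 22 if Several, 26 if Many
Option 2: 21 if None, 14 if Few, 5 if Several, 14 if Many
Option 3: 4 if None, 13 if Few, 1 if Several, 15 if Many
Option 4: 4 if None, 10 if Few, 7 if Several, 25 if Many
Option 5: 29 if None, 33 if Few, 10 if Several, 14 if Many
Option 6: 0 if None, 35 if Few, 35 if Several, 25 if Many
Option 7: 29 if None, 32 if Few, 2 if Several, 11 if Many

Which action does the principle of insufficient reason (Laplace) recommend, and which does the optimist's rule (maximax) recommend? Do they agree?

Row averages: Option 1=24.5, Option 2=13.5, Option 3=8.25, Option 4=11.5, Option 5=21.5, Option 6=23.75, Option 7=18.5
Highest average = 24.5 → Option 1.
Row maxima: Option 1=29, Option 2=21, Option 3=15, Option 4=25, Option 5=33, Option 6=35, Option 7=32
Best best-case = 35 → Option 6.

laplace → Option 1; maximax → Option 6 (disagree)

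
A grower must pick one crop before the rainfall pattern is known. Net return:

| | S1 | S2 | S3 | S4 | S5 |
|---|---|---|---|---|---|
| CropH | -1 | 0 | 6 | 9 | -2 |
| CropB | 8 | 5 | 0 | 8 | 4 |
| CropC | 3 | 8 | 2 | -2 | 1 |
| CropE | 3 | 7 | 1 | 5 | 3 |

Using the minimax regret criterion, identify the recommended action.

CropE

Column bests: S1=8, S2=8, S3=6, S4=9, S5=4.
CropH regrets: 9, 8, 0, 0, 6 → max 9
CropB regrets: 0, 3, 6, 1, 0 → max 6
CropC regrets: 5, 0, 4, 11, 3 → max 11
CropE regrets: 5, 1, 5, 4, 1 → max 5
Smallest max regret = 5 → CropE.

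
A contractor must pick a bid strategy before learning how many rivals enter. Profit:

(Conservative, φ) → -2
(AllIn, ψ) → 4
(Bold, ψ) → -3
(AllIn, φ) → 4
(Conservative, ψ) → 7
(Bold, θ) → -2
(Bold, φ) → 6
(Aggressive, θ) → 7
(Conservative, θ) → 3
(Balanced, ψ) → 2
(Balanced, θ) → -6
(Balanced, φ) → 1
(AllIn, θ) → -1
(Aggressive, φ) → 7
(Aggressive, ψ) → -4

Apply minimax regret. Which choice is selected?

Column bests: θ=7, φ=7, ψ=7.
Conservative regrets: 4, 9, 0 → max 9
Balanced regrets: 13, 6, 5 → max 13
Aggressive regrets: 0, 0, 11 → max 11
Bold regrets: 9, 1, 10 → max 10
AllIn regrets: 8, 3, 3 → max 8
Smallest max regret = 8 → AllIn.

AllIn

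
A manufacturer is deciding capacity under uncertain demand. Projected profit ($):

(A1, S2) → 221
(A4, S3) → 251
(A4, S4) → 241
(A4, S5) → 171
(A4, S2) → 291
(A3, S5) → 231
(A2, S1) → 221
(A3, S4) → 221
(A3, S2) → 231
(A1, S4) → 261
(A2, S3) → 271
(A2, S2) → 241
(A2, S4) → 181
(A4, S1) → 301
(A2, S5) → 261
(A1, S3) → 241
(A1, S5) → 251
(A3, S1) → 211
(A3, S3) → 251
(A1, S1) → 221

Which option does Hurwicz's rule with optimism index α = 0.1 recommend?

A1

A1: 0.1·261 + 0.9·221 = 225
A2: 0.1·271 + 0.9·181 = 190
A3: 0.1·251 + 0.9·211 = 215
A4: 0.1·301 + 0.9·171 = 184
Highest Hurwicz score = 225 → A1.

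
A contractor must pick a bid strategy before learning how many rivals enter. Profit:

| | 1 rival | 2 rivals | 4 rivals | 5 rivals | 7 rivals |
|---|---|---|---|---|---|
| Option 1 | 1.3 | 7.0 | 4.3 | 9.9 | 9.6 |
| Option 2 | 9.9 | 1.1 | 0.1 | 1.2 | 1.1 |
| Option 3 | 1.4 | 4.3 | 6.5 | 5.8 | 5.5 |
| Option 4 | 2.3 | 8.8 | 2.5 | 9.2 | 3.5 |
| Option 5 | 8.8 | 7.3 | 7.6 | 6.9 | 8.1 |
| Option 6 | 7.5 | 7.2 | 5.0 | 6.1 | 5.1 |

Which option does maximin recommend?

Row minima: Option 1=1.3, Option 2=0.1, Option 3=1.4, Option 4=2.3, Option 5=6.9, Option 6=5.0
Best worst-case = 6.9 → Option 5.

Option 5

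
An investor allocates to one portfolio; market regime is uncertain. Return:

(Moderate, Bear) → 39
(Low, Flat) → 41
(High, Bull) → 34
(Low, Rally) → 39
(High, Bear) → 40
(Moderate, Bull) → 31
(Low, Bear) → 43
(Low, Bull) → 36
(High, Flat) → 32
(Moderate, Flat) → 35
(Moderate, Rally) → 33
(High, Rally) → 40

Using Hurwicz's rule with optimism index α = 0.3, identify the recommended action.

Low

Low: 0.3·43 + 0.7·36 = 38.1
Moderate: 0.3·39 + 0.7·31 = 33.4
High: 0.3·40 + 0.7·32 = 34.4
Highest Hurwicz score = 38.1 → Low.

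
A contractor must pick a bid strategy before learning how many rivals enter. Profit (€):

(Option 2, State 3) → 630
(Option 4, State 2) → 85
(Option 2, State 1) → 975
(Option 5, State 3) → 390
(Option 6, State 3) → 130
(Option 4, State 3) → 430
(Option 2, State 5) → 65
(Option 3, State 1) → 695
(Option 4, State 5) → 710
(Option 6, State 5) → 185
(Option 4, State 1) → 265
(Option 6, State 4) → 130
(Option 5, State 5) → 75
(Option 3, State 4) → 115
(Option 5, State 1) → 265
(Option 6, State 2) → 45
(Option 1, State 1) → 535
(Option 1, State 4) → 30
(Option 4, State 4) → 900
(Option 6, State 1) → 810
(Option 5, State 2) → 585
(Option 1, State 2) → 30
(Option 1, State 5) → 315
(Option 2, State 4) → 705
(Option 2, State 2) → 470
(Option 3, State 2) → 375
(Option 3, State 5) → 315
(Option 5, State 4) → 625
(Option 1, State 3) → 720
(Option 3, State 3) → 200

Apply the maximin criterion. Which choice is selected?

Row minima: Option 1=30, Option 2=65, Option 3=115, Option 4=85, Option 5=75, Option 6=45
Best worst-case = 115 → Option 3.

Option 3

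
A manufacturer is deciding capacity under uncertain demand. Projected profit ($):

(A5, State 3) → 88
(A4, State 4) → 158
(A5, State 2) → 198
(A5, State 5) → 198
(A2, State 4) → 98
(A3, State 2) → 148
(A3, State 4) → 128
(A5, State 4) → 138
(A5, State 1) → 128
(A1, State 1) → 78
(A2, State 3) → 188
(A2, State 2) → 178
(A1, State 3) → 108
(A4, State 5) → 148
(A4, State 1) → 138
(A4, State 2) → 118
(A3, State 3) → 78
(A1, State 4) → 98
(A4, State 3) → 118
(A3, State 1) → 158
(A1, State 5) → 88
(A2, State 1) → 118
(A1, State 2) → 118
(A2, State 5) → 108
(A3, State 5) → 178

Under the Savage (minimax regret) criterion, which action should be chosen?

A4

Column bests: State 1=158, State 2=198, State 3=188, State 4=158, State 5=198.
A1 regrets: 80, 80, 80, 60, 110 → max 110
A2 regrets: 40, 20, 0, 60, 90 → max 90
A3 regrets: 0, 50, 110, 30, 20 → max 110
A4 regrets: 20, 80, 70, 0, 50 → max 80
A5 regrets: 30, 0, 100, 20, 0 → max 100
Smallest max regret = 80 → A4.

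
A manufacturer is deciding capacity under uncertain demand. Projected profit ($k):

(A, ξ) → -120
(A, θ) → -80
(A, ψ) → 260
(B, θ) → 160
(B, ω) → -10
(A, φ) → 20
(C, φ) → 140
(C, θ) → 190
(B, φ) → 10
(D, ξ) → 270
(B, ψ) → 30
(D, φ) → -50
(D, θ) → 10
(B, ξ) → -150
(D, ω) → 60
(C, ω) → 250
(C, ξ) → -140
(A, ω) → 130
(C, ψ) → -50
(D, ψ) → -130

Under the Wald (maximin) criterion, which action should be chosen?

Row minima: A=-120, B=-150, C=-140, D=-130
Best worst-case = -120 → A.

A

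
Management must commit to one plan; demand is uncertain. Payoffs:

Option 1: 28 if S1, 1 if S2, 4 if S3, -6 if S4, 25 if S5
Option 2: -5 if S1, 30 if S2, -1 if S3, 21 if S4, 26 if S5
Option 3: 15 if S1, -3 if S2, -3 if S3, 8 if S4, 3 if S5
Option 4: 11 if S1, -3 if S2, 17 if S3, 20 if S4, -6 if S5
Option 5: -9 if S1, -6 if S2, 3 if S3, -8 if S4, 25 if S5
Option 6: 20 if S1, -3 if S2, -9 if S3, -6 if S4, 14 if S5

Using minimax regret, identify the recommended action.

Column bests: S1=28, S2=30, S3=17, S4=21, S5=26.
Option 1 regrets: 0, 29, 13, 27, 1 → max 29
Option 2 regrets: 33, 0, 18, 0, 0 → max 33
Option 3 regrets: 13, 33, 20, 13, 23 → max 33
Option 4 regrets: 17, 33, 0, 1, 32 → max 33
Option 5 regrets: 37, 36, 14, 29, 1 → max 37
Option 6 regrets: 8, 33, 26, 27, 12 → max 33
Smallest max regret = 29 → Option 1.

Option 1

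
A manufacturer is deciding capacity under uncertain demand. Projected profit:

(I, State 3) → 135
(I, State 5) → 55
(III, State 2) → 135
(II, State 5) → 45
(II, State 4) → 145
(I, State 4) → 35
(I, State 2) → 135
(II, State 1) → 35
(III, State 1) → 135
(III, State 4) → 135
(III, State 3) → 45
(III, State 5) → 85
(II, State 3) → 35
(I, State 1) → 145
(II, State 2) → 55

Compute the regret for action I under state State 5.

Best payoff under State 5 is 85.
Regret = 85 − 55 = 30.

30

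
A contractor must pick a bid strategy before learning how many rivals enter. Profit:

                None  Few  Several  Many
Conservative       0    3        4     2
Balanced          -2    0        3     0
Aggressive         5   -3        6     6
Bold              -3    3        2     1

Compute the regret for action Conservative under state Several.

Best payoff under Several is 6.
Regret = 6 − 4 = 2.

2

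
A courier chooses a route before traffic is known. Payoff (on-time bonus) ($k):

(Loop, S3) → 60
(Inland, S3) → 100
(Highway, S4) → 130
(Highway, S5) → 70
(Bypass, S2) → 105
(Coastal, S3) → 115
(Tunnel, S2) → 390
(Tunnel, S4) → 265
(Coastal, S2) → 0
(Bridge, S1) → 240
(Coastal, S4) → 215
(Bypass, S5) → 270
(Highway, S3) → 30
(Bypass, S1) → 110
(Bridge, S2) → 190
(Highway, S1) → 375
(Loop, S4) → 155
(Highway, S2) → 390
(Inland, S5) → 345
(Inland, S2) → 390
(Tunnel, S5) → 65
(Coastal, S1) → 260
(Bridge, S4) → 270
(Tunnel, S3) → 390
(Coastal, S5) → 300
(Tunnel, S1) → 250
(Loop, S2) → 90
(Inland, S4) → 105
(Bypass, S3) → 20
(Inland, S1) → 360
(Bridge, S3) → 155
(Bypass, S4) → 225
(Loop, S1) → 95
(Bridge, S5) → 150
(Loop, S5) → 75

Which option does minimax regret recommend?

Column bests: S1=375, S2=390, S3=390, S4=270, S5=345.
Tunnel regrets: 125, 0, 0, 5, 280 → max 280
Loop regrets: 280, 300, 330, 115, 270 → max 330
Highway regrets: 0, 0, 360, 140, 275 → max 360
Bridge regrets: 135, 200, 235, 0, 195 → max 235
Coastal regrets: 115, 390, 275, 55, 45 → max 390
Bypass regrets: 265, 285, 370, 45, 75 → max 370
Inland regrets: 15, 0, 290, 165, 0 → max 290
Smallest max regret = 235 → Bridge.

Bridge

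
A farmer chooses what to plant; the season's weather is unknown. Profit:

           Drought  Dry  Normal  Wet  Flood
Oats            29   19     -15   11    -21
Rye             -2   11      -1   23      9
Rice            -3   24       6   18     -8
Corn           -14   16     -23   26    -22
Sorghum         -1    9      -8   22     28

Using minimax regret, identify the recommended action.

Column bests: Drought=29, Dry=24, Normal=6, Wet=26, Flood=28.
Oats regrets: 0, 5, 21, 15, 49 → max 49
Rye regrets: 31, 13, 7, 3, 19 → max 31
Rice regrets: 32, 0, 0, 8, 36 → max 36
Corn regrets: 43, 8, 29, 0, 50 → max 50
Sorghum regrets: 30, 15, 14, 4, 0 → max 30
Smallest max regret = 30 → Sorghum.

Sorghum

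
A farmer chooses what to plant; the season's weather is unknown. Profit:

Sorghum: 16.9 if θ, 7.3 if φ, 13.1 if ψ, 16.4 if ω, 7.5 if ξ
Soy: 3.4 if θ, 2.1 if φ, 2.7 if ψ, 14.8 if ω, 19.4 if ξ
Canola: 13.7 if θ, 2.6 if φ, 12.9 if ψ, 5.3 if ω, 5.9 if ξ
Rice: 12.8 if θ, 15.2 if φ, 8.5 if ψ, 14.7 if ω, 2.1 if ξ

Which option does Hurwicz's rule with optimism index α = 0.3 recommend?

Sorghum: 0.3·16.9 + 0.7·7.3 = 10.18
Soy: 0.3·19.4 + 0.7·2.1 = 7.29
Canola: 0.3·13.7 + 0.7·2.6 = 5.93
Rice: 0.3·15.2 + 0.7·2.1 = 6.03
Highest Hurwicz score = 10.18 → Sorghum.

Sorghum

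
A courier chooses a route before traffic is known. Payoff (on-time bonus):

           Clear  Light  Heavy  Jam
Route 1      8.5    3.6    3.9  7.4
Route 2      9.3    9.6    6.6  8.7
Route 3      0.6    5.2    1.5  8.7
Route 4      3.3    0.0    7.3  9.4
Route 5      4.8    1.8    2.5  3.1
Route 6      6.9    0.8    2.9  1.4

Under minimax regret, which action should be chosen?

Column bests: Clear=9.3, Light=9.6, Heavy=7.3, Jam=9.4.
Route 1 regrets: 0.8, 6.0, 3.4, 2.0 → max 6.0
Route 2 regrets: 0.0, 0.0, 0.7, 0.7 → max 0.7
Route 3 regrets: 8.7, 4.4, 5.8, 0.7 → max 8.7
Route 4 regrets: 6.0, 9.6, 0.0, 0.0 → max 9.6
Route 5 regrets: 4.5, 7.8, 4.8, 6.3 → max 7.8
Route 6 regrets: 2.4, 8.8, 4.4, 8.0 → max 8.8
Smallest max regret = 0.7 → Route 2.

Route 2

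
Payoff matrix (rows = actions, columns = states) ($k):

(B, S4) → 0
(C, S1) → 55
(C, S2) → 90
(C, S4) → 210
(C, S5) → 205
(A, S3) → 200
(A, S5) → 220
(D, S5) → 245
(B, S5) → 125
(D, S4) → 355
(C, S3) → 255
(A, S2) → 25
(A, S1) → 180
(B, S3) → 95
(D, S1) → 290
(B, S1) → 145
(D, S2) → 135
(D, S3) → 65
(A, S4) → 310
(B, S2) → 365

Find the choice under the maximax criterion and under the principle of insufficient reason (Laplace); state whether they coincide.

Row maxima: A=310, B=365, C=255, D=355
Best best-case = 365 → B.
Row averages: A=187, B=146, C=163, D=218
Highest average = 218 → D.

maximax → B; laplace → D (disagree)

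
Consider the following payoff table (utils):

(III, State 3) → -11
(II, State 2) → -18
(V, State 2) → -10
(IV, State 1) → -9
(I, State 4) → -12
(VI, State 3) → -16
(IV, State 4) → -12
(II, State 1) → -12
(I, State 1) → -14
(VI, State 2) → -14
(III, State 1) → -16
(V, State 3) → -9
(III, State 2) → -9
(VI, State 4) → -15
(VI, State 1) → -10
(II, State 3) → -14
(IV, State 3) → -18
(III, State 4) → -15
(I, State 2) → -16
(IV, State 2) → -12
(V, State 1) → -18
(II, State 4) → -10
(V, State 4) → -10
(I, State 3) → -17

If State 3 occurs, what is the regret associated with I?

Best payoff under State 3 is -9.
Regret = -9 − (-17) = 8.

8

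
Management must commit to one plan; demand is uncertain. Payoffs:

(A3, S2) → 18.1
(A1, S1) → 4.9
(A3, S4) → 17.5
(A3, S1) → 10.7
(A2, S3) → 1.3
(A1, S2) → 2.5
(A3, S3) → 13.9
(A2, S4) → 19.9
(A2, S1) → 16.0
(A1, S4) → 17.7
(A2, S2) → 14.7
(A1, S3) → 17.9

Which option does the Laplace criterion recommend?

Row averages: A1=10.75, A2=12.975, A3=15.05
Highest average = 15.05 → A3.

A3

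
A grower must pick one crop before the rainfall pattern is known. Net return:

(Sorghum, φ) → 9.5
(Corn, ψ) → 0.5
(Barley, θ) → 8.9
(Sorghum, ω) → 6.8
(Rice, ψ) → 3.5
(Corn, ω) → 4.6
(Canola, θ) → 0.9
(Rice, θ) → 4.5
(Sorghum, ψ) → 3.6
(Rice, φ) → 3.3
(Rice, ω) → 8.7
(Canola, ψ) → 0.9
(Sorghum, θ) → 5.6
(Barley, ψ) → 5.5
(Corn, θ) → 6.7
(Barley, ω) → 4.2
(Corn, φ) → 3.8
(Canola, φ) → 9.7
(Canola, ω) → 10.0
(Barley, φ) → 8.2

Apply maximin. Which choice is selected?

Barley

Row minima: Sorghum=3.6, Canola=0.9, Corn=0.5, Barley=4.2, Rice=3.3
Best worst-case = 4.2 → Barley.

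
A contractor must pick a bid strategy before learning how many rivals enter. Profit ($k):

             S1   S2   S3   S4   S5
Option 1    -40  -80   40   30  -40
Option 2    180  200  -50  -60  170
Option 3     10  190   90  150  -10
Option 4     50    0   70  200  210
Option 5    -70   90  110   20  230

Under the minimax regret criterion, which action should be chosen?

Column bests: S1=180, S2=200, S3=110, S4=200, S5=230.
Option 1 regrets: 220, 280, 70, 170, 270 → max 280
Option 2 regrets: 0, 0, 160, 260, 60 → max 260
Option 3 regrets: 170, 10, 20, 50, 240 → max 240
Option 4 regrets: 130, 200, 40, 0, 20 → max 200
Option 5 regrets: 250, 110, 0, 180, 0 → max 250
Smallest max regret = 200 → Option 4.

Option 4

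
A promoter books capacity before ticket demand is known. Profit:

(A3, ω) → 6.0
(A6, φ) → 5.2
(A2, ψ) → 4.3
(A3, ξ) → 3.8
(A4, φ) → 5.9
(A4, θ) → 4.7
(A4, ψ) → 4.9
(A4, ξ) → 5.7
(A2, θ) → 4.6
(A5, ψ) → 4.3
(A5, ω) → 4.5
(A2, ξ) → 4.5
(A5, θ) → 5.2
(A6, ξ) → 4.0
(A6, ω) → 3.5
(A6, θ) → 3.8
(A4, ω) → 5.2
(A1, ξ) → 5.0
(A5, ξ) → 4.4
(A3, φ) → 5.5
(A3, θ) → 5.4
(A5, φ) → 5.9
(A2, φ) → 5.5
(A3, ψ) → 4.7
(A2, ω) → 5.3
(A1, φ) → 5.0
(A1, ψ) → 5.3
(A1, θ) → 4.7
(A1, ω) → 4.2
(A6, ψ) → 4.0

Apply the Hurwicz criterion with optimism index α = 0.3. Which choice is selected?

A4

A1: 0.3·5.3 + 0.7·4.2 = 4.53
A2: 0.3·5.5 + 0.7·4.3 = 4.66
A3: 0.3·6.0 + 0.7·3.8 = 4.46
A4: 0.3·5.9 + 0.7·4.7 = 5.06
A5: 0.3·5.9 + 0.7·4.3 = 4.78
A6: 0.3·5.2 + 0.7·3.5 = 4.01
Highest Hurwicz score = 5.06 → A4.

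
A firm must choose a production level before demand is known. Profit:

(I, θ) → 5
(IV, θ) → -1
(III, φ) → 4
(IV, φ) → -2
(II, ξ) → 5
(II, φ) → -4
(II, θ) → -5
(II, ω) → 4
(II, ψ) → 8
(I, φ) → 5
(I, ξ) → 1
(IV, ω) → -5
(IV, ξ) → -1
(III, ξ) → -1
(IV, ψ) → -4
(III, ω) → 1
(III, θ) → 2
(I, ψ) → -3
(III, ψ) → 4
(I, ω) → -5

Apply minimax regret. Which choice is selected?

Column bests: θ=5, φ=5, ψ=8, ω=4, ξ=5.
I regrets: 0, 0, 11, 9, 4 → max 11
II regrets: 10, 9, 0, 0, 0 → max 10
III regrets: 3, 1, 4, 3, 6 → max 6
IV regrets: 6, 7, 12, 9, 6 → max 12
Smallest max regret = 6 → III.

III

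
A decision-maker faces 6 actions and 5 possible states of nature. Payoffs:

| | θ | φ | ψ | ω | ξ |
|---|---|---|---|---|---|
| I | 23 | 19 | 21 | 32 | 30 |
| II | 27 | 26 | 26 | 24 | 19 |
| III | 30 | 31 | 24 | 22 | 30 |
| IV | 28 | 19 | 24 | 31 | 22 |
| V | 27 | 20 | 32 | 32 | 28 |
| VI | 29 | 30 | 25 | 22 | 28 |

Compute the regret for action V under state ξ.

2

Best payoff under ξ is 30.
Regret = 30 − 28 = 2.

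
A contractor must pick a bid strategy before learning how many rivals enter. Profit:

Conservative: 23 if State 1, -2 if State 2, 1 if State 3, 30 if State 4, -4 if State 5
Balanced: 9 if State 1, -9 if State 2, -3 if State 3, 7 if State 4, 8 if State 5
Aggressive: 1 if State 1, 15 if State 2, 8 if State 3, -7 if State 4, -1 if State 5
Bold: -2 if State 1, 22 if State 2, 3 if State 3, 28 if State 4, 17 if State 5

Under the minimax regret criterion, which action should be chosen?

Column bests: State 1=23, State 2=22, State 3=8, State 4=30, State 5=17.
Conservative regrets: 0, 24, 7, 0, 21 → max 24
Balanced regrets: 14, 31, 11, 23, 9 → max 31
Aggressive regrets: 22, 7, 0, 37, 18 → max 37
Bold regrets: 25, 0, 5, 2, 0 → max 25
Smallest max regret = 24 → Conservative.

Conservative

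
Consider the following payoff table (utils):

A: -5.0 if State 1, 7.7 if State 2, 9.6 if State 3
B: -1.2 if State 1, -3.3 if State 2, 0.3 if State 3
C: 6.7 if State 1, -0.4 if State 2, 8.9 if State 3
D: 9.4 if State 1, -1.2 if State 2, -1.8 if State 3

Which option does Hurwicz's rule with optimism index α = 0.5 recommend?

A: 0.5·9.6 + 0.5·(-5.0) = 2.3
B: 0.5·0.3 + 0.5·(-3.3) = -1.5
C: 0.5·8.9 + 0.5·(-0.4) = 4.25
D: 0.5·9.4 + 0.5·(-1.8) = 3.8
Highest Hurwicz score = 4.25 → C.

C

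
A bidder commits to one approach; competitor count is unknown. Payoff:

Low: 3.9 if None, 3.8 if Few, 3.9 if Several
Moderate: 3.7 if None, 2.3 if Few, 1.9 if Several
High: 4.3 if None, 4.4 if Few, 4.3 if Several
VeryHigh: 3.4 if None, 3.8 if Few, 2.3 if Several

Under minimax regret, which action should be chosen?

Column bests: None=4.3, Few=4.4, Several=4.3.
Low regrets: 0.4, 0.6, 0.4 → max 0.6
Moderate regrets: 0.6, 2.1, 2.4 → max 2.4
High regrets: 0.0, 0.0, 0.0 → max 0.0
VeryHigh regrets: 0.9, 0.6, 2.0 → max 2.0
Smallest max regret = 0.0 → High.

High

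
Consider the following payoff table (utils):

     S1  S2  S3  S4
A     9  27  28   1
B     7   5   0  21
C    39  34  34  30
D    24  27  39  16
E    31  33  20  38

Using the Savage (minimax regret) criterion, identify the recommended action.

Column bests: S1=39, S2=34, S3=39, S4=38.
A regrets: 30, 7, 11, 37 → max 37
B regrets: 32, 29, 39, 17 → max 39
C regrets: 0, 0, 5, 8 → max 8
D regrets: 15, 7, 0, 22 → max 22
E regrets: 8, 1, 19, 0 → max 19
Smallest max regret = 8 → C.

C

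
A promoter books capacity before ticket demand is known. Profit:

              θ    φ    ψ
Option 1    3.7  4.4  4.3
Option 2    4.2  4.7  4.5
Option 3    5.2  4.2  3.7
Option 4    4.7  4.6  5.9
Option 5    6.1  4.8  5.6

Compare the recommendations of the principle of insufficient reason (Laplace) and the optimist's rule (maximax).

laplace → Option 5; maximax → Option 5 (agree)

Row averages: Option 1=62/15, Option 2=67/15, Option 3=131/30, Option 4=76/15, Option 5=5.5
Highest average = 5.5 → Option 5.
Row maxima: Option 1=4.4, Option 2=4.7, Option 3=5.2, Option 4=5.9, Option 5=6.1
Best best-case = 6.1 → Option 5.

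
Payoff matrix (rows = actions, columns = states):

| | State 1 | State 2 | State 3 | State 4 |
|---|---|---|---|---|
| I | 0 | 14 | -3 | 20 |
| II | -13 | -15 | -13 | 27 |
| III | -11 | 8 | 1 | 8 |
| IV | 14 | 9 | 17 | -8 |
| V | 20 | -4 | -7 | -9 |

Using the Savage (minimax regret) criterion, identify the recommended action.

I

Column bests: State 1=20, State 2=14, State 3=17, State 4=27.
I regrets: 20, 0, 20, 7 → max 20
II regrets: 33, 29, 30, 0 → max 33
III regrets: 31, 6, 16, 19 → max 31
IV regrets: 6, 5, 0, 35 → max 35
V regrets: 0, 18, 24, 36 → max 36
Smallest max regret = 20 → I.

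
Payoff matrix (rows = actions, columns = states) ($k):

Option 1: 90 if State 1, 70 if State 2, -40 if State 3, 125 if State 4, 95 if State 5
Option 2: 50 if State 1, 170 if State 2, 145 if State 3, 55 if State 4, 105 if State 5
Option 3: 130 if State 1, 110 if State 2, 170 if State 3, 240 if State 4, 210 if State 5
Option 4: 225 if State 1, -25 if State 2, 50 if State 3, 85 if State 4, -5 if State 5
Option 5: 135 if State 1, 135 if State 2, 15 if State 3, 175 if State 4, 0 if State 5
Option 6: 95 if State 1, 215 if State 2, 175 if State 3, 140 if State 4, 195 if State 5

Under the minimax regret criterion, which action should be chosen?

Option 3

Column bests: State 1=225, State 2=215, State 3=175, State 4=240, State 5=210.
Option 1 regrets: 135, 145, 215, 115, 115 → max 215
Option 2 regrets: 175, 45, 30, 185, 105 → max 185
Option 3 regrets: 95, 105, 5, 0, 0 → max 105
Option 4 regrets: 0, 240, 125, 155, 215 → max 240
Option 5 regrets: 90, 80, 160, 65, 210 → max 210
Option 6 regrets: 130, 0, 0, 100, 15 → max 130
Smallest max regret = 105 → Option 3.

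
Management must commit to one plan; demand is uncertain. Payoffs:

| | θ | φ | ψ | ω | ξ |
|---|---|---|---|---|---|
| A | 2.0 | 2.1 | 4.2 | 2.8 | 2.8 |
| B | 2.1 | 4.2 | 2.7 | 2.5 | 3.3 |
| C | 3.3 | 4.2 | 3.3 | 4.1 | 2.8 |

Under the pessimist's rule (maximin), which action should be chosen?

C

Row minima: A=2.0, B=2.1, C=2.8
Best worst-case = 2.8 → C.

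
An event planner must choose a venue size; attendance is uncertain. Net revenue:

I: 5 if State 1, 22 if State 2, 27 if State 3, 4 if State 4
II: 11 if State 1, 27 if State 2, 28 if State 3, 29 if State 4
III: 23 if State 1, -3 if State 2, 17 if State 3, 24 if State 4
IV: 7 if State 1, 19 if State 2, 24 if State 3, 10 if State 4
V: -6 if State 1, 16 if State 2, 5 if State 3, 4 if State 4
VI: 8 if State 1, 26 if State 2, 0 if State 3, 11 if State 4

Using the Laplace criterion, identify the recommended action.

II

Row averages: I=14.5, II=23.75, III=15.25, IV=15, V=4.75, VI=11.25
Highest average = 23.75 → II.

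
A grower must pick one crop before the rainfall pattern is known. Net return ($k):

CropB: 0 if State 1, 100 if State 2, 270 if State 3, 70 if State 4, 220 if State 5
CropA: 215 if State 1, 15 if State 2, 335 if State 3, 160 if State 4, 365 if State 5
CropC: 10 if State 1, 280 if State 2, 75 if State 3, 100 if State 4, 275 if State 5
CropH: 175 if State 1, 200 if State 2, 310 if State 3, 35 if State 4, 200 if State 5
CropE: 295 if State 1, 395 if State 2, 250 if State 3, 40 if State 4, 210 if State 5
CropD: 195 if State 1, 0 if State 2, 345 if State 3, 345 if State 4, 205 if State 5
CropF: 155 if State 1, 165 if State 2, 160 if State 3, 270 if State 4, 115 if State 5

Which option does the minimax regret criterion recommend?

CropF

Column bests: State 1=295, State 2=395, State 3=345, State 4=345, State 5=365.
CropB regrets: 295, 295, 75, 275, 145 → max 295
CropA regrets: 80, 380, 10, 185, 0 → max 380
CropC regrets: 285, 115, 270, 245, 90 → max 285
CropH regrets: 120, 195, 35, 310, 165 → max 310
CropE regrets: 0, 0, 95, 305, 155 → max 305
CropD regrets: 100, 395, 0, 0, 160 → max 395
CropF regrets: 140, 230, 185, 75, 250 → max 250
Smallest max regret = 250 → CropF.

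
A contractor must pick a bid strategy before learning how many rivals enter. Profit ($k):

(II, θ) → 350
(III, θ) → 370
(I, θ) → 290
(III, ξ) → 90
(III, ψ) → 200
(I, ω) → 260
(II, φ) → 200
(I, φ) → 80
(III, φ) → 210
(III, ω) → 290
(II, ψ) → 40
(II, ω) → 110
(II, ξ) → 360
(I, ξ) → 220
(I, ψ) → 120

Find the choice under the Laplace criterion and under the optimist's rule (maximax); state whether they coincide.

Row averages: I=194, II=212, III=232
Highest average = 232 → III.
Row maxima: I=290, II=360, III=370
Best best-case = 370 → III.

laplace → III; maximax → III (agree)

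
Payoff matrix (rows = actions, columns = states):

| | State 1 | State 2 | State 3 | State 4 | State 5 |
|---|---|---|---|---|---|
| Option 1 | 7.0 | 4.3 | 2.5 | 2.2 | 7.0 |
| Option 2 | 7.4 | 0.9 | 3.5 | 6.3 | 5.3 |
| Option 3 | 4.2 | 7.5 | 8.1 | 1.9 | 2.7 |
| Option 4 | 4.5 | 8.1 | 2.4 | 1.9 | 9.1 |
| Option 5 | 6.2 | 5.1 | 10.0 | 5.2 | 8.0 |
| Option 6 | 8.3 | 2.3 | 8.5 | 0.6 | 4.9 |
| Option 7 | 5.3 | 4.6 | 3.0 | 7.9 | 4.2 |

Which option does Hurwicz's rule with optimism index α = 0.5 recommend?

Option 1: 0.5·7.0 + 0.5·2.2 = 4.6
Option 2: 0.5·7.4 + 0.5·0.9 = 4.15
Option 3: 0.5·8.1 + 0.5·1.9 = 5
Option 4: 0.5·9.1 + 0.5·1.9 = 5.5
Option 5: 0.5·10.0 + 0.5·5.1 = 7.55
Option 6: 0.5·8.5 + 0.5·0.6 = 4.55
Option 7: 0.5·7.9 + 0.5·3.0 = 5.45
Highest Hurwicz score = 7.55 → Option 5.

Option 5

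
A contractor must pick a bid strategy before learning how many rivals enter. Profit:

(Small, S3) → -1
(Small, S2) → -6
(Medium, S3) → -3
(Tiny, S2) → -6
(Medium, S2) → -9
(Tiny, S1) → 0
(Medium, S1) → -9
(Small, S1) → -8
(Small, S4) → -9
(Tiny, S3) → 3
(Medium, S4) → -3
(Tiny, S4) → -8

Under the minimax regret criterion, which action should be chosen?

Column bests: S1=0, S2=-6, S3=3, S4=-3.
Tiny regrets: 0, 0, 0, 5 → max 5
Small regrets: 8, 0, 4, 6 → max 8
Medium regrets: 9, 3, 6, 0 → max 9
Smallest max regret = 5 → Tiny.

Tiny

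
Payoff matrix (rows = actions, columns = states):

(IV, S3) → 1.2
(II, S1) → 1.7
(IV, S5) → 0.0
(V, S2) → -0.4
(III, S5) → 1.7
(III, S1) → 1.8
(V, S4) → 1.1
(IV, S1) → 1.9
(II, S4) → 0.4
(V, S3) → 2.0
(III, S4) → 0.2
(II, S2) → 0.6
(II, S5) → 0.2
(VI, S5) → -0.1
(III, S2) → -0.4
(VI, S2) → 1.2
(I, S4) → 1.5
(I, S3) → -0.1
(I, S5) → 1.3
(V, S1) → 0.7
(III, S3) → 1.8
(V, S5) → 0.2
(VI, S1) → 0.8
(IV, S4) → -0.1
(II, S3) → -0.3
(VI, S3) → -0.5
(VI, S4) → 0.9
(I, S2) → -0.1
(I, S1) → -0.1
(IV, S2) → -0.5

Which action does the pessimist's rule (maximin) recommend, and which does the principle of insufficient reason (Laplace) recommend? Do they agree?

Row minima: I=-0.1, II=-0.3, III=-0.4, IV=-0.5, V=-0.4, VI=-0.5
Best worst-case = -0.1 → I.
Row averages: I=0.5, II=0.52, III=1.02, IV=0.5, V=0.72, VI=0.46
Highest average = 1.02 → III.

maximin → I; laplace → III (disagree)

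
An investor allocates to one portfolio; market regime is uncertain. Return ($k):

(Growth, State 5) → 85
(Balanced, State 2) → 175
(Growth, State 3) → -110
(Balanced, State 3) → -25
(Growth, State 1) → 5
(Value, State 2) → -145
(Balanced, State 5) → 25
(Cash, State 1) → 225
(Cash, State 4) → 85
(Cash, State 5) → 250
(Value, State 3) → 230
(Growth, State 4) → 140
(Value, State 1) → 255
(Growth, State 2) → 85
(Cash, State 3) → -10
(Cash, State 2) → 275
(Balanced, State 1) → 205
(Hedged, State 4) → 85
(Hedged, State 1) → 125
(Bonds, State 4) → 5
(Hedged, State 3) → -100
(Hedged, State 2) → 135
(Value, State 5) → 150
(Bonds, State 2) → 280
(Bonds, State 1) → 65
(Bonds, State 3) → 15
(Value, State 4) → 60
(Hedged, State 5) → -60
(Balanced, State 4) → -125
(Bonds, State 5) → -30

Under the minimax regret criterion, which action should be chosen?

Column bests: State 1=255, State 2=280, State 3=230, State 4=140, State 5=250.
Hedged regrets: 130, 145, 330, 55, 310 → max 330
Cash regrets: 30, 5, 240, 55, 0 → max 240
Bonds regrets: 190, 0, 215, 135, 280 → max 280
Balanced regrets: 50, 105, 255, 265, 225 → max 265
Value regrets: 0, 425, 0, 80, 100 → max 425
Growth regrets: 250, 195, 340, 0, 165 → max 340
Smallest max regret = 240 → Cash.

Cash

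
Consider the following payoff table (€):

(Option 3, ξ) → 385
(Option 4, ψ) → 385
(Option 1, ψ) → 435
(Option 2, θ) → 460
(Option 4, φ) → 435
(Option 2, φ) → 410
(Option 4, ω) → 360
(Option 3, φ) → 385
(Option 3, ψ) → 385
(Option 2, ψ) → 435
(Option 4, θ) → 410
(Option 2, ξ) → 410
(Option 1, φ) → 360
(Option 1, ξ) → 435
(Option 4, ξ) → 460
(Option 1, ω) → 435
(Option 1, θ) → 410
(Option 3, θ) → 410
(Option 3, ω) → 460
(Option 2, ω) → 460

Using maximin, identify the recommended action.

Option 2

Row minima: Option 1=360, Option 2=410, Option 3=385, Option 4=360
Best worst-case = 410 → Option 2.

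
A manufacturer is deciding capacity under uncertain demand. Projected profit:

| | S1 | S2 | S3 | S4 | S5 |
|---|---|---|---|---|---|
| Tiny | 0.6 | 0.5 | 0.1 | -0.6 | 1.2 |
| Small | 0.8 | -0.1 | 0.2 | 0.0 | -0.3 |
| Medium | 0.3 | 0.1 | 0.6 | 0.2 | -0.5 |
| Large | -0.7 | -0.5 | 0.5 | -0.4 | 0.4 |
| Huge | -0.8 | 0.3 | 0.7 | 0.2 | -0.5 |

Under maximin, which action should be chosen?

Small

Row minima: Tiny=-0.6, Small=-0.3, Medium=-0.5, Large=-0.7, Huge=-0.8
Best worst-case = -0.3 → Small.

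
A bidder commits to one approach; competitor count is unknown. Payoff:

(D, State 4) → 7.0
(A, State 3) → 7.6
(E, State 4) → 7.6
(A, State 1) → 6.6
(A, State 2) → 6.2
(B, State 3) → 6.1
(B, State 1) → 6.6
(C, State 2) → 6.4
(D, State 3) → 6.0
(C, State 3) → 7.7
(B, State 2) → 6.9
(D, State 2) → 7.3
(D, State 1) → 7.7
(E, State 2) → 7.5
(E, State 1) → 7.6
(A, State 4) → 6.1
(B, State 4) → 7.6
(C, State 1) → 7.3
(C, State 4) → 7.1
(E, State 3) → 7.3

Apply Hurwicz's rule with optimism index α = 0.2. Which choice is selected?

E

A: 0.2·7.6 + 0.8·6.1 = 6.4
B: 0.2·7.6 + 0.8·6.1 = 6.4
C: 0.2·7.7 + 0.8·6.4 = 6.66
D: 0.2·7.7 + 0.8·6.0 = 6.34
E: 0.2·7.6 + 0.8·7.3 = 7.36
Highest Hurwicz score = 7.36 → E.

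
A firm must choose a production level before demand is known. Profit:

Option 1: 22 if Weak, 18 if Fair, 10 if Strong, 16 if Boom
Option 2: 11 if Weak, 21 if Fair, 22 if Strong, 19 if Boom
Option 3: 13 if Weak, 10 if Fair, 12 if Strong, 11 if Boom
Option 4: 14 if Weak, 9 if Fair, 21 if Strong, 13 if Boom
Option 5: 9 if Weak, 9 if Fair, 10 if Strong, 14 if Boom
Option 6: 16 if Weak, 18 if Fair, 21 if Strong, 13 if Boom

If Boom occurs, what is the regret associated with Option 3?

Best payoff under Boom is 19.
Regret = 19 − 11 = 8.

8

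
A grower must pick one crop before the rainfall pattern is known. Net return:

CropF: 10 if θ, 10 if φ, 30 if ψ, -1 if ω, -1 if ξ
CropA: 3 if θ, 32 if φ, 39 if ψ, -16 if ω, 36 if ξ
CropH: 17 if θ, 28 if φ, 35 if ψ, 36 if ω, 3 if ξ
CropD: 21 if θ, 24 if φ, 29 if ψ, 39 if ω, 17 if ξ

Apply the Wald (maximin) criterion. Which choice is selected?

Row minima: CropF=-1, CropA=-16, CropH=3, CropD=17
Best worst-case = 17 → CropD.

CropD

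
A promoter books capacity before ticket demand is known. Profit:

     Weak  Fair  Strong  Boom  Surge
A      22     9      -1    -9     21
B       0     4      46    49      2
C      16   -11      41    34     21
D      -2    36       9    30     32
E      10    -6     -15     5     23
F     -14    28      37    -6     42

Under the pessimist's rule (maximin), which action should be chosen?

B

Row minima: A=-9, B=0, C=-11, D=-2, E=-15, F=-14
Best worst-case = 0 → B.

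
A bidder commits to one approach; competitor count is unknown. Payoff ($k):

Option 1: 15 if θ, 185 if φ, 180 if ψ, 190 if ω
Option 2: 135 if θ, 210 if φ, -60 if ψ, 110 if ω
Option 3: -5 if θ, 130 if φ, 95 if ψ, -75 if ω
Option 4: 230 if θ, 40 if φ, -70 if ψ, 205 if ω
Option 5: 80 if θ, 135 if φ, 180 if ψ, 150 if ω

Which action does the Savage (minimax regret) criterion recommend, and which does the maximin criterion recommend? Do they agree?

minimax regret → Option 5; maximin → Option 5 (agree)

Column bests: θ=230, φ=210, ψ=180, ω=205.
Option 1 regrets: 215, 25, 0, 15 → max 215
Option 2 regrets: 95, 0, 240, 95 → max 240
Option 3 regrets: 235, 80, 85, 280 → max 280
Option 4 regrets: 0, 170, 250, 0 → max 250
Option 5 regrets: 150, 75, 0, 55 → max 150
Smallest max regret = 150 → Option 5.
Row minima: Option 1=15, Option 2=-60, Option 3=-75, Option 4=-70, Option 5=80
Best worst-case = 80 → Option 5.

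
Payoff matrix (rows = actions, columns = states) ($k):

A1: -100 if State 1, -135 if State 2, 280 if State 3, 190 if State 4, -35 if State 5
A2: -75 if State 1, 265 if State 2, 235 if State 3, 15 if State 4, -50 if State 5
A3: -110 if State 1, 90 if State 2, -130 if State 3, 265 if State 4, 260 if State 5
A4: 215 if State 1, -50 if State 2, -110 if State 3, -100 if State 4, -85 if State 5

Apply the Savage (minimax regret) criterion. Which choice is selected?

A2

Column bests: State 1=215, State 2=265, State 3=280, State 4=265, State 5=260.
A1 regrets: 315, 400, 0, 75, 295 → max 400
A2 regrets: 290, 0, 45, 250, 310 → max 310
A3 regrets: 325, 175, 410, 0, 0 → max 410
A4 regrets: 0, 315, 390, 365, 345 → max 390
Smallest max regret = 310 → A2.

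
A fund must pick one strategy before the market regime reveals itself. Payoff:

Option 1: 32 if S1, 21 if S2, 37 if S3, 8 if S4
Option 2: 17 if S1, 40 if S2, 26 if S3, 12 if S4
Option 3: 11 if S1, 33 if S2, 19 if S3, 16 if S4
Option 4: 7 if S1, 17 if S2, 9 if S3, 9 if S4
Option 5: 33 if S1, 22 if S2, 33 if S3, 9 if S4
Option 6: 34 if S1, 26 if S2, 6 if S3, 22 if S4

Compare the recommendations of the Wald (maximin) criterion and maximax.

maximin → Option 2; maximax → Option 2 (agree)

Row minima: Option 1=8, Option 2=12, Option 3=11, Option 4=7, Option 5=9, Option 6=6
Best worst-case = 12 → Option 2.
Row maxima: Option 1=37, Option 2=40, Option 3=33, Option 4=17, Option 5=33, Option 6=34
Best best-case = 40 → Option 2.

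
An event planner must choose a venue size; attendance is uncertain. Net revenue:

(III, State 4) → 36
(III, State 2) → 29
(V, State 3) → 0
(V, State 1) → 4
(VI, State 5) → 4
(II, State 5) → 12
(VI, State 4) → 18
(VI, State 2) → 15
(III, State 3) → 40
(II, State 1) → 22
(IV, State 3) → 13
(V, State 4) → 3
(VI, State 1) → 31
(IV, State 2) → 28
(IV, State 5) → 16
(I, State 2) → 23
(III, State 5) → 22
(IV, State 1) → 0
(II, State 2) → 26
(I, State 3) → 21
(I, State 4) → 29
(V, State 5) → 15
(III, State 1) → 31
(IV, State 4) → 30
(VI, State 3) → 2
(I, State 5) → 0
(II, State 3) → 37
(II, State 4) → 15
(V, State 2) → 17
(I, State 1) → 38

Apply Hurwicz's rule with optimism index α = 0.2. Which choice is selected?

III

I: 0.2·38 + 0.8·0 = 7.6
II: 0.2·37 + 0.8·12 = 17
III: 0.2·40 + 0.8·22 = 25.6
IV: 0.2·30 + 0.8·0 = 6
V: 0.2·17 + 0.8·0 = 3.4
VI: 0.2·31 + 0.8·2 = 7.8
Highest Hurwicz score = 25.6 → III.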